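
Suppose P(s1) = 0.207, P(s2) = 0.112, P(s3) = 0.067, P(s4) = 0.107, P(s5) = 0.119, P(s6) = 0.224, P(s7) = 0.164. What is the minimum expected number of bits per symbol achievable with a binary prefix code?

2.743 bits/symbol

Repeatedly combine the two least-probable nodes; the expected code length is the sum of the merged weights.
merge 67/1000 + 107/1000 → 87/500
merge 14/125 + 119/1000 → 231/1000
merge 41/250 + 87/500 → 169/500
merge 207/1000 + 28/125 → 431/1000
merge 231/1000 + 169/500 → 569/1000
merge 431/1000 + 569/1000 → 1
L = 87/500 + 231/1000 + 169/500 + 431/1000 + 569/1000 + 1 = 2743/1000 = 2.743 bits/symbol.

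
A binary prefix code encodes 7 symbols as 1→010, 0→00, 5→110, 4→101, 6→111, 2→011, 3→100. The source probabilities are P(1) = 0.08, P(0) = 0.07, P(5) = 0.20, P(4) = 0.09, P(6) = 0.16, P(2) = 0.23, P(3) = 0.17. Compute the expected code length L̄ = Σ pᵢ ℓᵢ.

L̄ = Σ pᵢ·ℓᵢ = 0.08·3 + 0.07·2 + 0.20·3 + 0.09·3 + 0.16·3 + 0.23·3 + 0.17·3 = 2.93 bits/symbol.

2.93 bits/symbol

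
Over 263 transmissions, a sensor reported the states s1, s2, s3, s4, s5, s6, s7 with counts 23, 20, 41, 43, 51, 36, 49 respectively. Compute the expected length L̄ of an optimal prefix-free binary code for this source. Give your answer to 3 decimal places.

Probabilities are the counts divided by 263.
Repeatedly combine the two least-probable nodes; the expected code length is the sum of the merged weights.
merge 20/263 + 23/263 → 43/263
merge 36/263 + 41/263 → 77/263
merge 43/263 + 43/263 → 86/263
merge 49/263 + 51/263 → 100/263
merge 77/263 + 86/263 → 163/263
merge 100/263 + 163/263 → 1
L = 43/263 + 77/263 + 86/263 + 100/263 + 163/263 + 1 = 732/263 ≈ 2.783 bits/symbol.

2.783 bits/symbol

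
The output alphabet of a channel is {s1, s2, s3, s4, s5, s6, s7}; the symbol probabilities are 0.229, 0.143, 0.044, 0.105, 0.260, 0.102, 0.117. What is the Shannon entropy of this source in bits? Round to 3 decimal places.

2.631 bits

H = −Σ pᵢ log₂ pᵢ.
−0.229·log₂(0.229) = 0.4870
−0.143·log₂(0.143) = 0.4012
−0.044·log₂(0.044) = 0.1983
−0.105·log₂(0.105) = 0.3414
−0.260·log₂(0.260) = 0.5053
−0.102·log₂(0.102) = 0.3359
−0.117·log₂(0.117) = 0.3622
Sum ≈ 2.6313 → 2.631 bits.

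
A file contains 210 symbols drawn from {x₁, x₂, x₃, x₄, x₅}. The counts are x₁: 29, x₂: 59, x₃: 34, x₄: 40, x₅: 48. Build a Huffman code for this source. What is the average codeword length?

Probabilities are the counts divided by 210.
Repeatedly combine the two least-probable nodes; the expected code length is the sum of the merged weights.
merge 29/210 + 17/105 → 3/10
merge 4/21 + 8/35 → 44/105
merge 59/210 + 3/10 → 61/105
merge 44/105 + 61/105 → 1
L = 3/10 + 44/105 + 61/105 + 1 = 23/10 = 2.3 bits/symbol.

2.3 bits/symbol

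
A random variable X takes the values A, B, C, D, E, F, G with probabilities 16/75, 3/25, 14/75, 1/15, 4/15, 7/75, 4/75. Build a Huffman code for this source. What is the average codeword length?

2.64 bits/symbol

Repeatedly combine the two least-probable nodes; the expected code length is the sum of the merged weights.
merge 4/75 + 1/15 → 3/25
merge 7/75 + 3/25 → 16/75
merge 3/25 + 14/75 → 23/75
merge 16/75 + 16/75 → 32/75
merge 4/15 + 23/75 → 43/75
merge 32/75 + 43/75 → 1
L = 3/25 + 16/75 + 23/75 + 32/75 + 43/75 + 1 = 66/25 = 2.64 bits/symbol.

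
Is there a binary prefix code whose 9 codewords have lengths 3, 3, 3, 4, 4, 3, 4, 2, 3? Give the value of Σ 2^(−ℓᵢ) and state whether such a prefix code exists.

With common denominator 2^4 = 16: Σ 2^(−ℓᵢ) = 2/16 + 2/16 + 2/16 + 1/16 + 1/16 + 2/16 + 1/16 + 4/16 + 2/16 = 17/16 = 1.0625.
Kraft's inequality requires Σ ≤ 1; here Σ = 1.0625 > 1, so no such prefix code exists.

1.0625; no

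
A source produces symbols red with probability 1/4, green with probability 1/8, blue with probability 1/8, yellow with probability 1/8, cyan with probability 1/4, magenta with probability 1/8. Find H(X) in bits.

Each probability is a power of 1/2, so log₂(1/p) is an integer.
H = Σ p·log₂(1/p) = 1/4·2 + 1/8·3 + 1/8·3 + 1/8·3 + 1/4·2 + 1/8·3 = 2.5 bits.

2.5 bits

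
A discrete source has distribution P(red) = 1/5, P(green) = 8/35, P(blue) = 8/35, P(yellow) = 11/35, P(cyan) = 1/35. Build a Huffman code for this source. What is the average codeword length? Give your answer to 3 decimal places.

2.229 bits/symbol

Repeatedly combine the two least-probable nodes; the expected code length is the sum of the merged weights.
merge 1/35 + 1/5 → 8/35
merge 8/35 + 8/35 → 16/35
merge 8/35 + 11/35 → 19/35
merge 16/35 + 19/35 → 1
L = 8/35 + 16/35 + 19/35 + 1 = 78/35 ≈ 2.229 bits/symbol.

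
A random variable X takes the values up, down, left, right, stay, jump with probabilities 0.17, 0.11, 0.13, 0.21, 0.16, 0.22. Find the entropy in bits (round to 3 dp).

H = −Σ pᵢ log₂ pᵢ.
−0.17·log₂(0.17) = 0.4346
−0.11·log₂(0.11) = 0.3503
−0.13·log₂(0.13) = 0.3826
−0.21·log₂(0.21) = 0.4728
−0.16·log₂(0.16) = 0.4230
−0.22·log₂(0.22) = 0.4806
Sum ≈ 2.5439 → 2.544 bits.

2.544 bits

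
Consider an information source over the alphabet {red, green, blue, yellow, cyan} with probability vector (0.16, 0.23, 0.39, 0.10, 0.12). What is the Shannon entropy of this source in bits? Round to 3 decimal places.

H = −Σ pᵢ log₂ pᵢ.
−0.16·log₂(0.16) = 0.4230
−0.23·log₂(0.23) = 0.4877
−0.39·log₂(0.39) = 0.5298
−0.10·log₂(0.10) = 0.3322
−0.12·log₂(0.12) = 0.3671
Sum ≈ 2.1397 → 2.140 bits.

2.140 bits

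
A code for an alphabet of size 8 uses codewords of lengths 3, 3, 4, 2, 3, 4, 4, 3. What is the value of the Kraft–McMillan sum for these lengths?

With common denominator 2^4 = 16: Σ 2^(−ℓᵢ) = 2/16 + 2/16 + 1/16 + 4/16 + 2/16 + 1/16 + 1/16 + 2/16 = 15/16 = 0.9375.

0.9375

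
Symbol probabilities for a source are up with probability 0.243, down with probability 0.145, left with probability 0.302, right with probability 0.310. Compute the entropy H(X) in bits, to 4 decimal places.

H = −Σ pᵢ log₂ pᵢ.
−0.243·log₂(0.243) = 0.4960
−0.145·log₂(0.145) = 0.4040
−0.302·log₂(0.302) = 0.5217
−0.310·log₂(0.310) = 0.5238
Sum ≈ 1.9454 → 1.9454 bits.

1.9454 bits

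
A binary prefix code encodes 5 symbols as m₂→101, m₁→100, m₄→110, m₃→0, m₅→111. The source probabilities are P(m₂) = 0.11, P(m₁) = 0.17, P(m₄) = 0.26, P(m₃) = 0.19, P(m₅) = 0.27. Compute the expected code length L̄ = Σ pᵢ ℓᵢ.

2.62 bits/symbol

L̄ = Σ pᵢ·ℓᵢ = 0.11·3 + 0.17·3 + 0.26·3 + 0.19·1 + 0.27·3 = 2.62 bits/symbol.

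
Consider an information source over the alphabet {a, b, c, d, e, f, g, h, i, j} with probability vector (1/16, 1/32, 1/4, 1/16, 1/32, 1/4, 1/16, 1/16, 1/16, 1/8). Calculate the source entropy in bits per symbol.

2.9375 bits

Each probability is a power of 1/2, so log₂(1/p) is an integer.
H = Σ p·log₂(1/p) = 1/16·4 + 1/32·5 + 1/4·2 + 1/16·4 + 1/32·5 + 1/4·2 + 1/16·4 + 1/16·4 + 1/16·4 + 1/8·3 = 2.9375 bits.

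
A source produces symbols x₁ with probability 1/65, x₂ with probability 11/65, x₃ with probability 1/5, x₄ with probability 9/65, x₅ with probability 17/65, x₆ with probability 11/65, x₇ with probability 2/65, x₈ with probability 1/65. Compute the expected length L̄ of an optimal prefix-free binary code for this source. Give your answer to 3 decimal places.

Repeatedly combine the two least-probable nodes; the expected code length is the sum of the merged weights.
merge 1/65 + 1/65 → 2/65
merge 2/65 + 2/65 → 4/65
merge 4/65 + 9/65 → 1/5
merge 11/65 + 11/65 → 22/65
merge 1/5 + 1/5 → 2/5
merge 17/65 + 22/65 → 3/5
merge 2/5 + 3/5 → 1
L = 2/65 + 4/65 + 1/5 + 22/65 + 2/5 + 3/5 + 1 = 171/65 ≈ 2.631 bits/symbol.

2.631 bits/symbol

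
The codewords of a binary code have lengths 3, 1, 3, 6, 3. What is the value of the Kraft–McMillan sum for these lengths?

0.890625

With common denominator 2^6 = 64: Σ 2^(−ℓᵢ) = 8/64 + 32/64 + 8/64 + 1/64 + 8/64 = 57/64 = 0.890625.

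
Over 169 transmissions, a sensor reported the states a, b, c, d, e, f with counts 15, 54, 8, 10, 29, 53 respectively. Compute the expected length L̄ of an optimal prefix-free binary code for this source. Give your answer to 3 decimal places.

Probabilities are the counts divided by 169.
Repeatedly combine the two least-probable nodes; the expected code length is the sum of the merged weights.
merge 8/169 + 10/169 → 18/169
merge 15/169 + 18/169 → 33/169
merge 29/169 + 33/169 → 62/169
merge 53/169 + 54/169 → 107/169
merge 62/169 + 107/169 → 1
L = 18/169 + 33/169 + 62/169 + 107/169 + 1 = 389/169 ≈ 2.302 bits/symbol.

2.302 bits/symbol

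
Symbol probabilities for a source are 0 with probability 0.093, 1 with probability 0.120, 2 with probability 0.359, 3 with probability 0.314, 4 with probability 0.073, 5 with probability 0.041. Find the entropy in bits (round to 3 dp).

H = −Σ pᵢ log₂ pᵢ.
−0.093·log₂(0.093) = 0.3187
−0.120·log₂(0.120) = 0.3671
−0.359·log₂(0.359) = 0.5306
−0.314·log₂(0.314) = 0.5247
−0.073·log₂(0.073) = 0.2756
−0.041·log₂(0.041) = 0.1889
Sum ≈ 2.2057 → 2.206 bits.

2.206 bits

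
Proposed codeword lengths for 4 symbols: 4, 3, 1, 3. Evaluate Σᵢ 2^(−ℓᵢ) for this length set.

With common denominator 2^4 = 16: Σ 2^(−ℓᵢ) = 1/16 + 2/16 + 8/16 + 2/16 = 13/16 = 0.8125.

0.8125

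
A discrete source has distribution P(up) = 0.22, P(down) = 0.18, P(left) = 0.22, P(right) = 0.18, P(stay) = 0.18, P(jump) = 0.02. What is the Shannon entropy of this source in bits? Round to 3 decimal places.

H = −Σ pᵢ log₂ pᵢ.
−0.22·log₂(0.22) = 0.4806
−0.18·log₂(0.18) = 0.4453
−0.22·log₂(0.22) = 0.4806
−0.18·log₂(0.18) = 0.4453
−0.18·log₂(0.18) = 0.4453
−0.02·log₂(0.02) = 0.1129
Sum ≈ 2.4099 → 2.410 bits.

2.410 bits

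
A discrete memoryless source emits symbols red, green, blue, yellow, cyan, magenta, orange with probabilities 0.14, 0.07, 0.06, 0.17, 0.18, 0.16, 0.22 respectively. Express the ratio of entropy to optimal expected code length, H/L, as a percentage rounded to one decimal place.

Entropy H = −Σ p log₂ p ≈ 2.6927 bits.
Huffman merges: 3/50+7/100→13/100; 13/100+7/50→27/100; 4/25+17/100→33/100; 9/50+11/50→2/5; 27/100+33/100→3/5; 2/5+3/5→1. L = 273/100 ≈ 2.7300.
Efficiency = H/L = 2.6927/2.7300 = 98.6%.

98.6%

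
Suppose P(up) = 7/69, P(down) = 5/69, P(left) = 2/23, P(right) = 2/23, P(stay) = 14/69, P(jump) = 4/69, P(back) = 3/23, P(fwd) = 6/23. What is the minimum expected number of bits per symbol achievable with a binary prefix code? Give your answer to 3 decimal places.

Repeatedly combine the two least-probable nodes; the expected code length is the sum of the merged weights.
merge 4/69 + 5/69 → 3/23
merge 2/23 + 2/23 → 4/23
merge 7/69 + 3/23 → 16/69
merge 3/23 + 4/23 → 7/23
merge 14/69 + 16/69 → 10/23
merge 6/23 + 7/23 → 13/23
merge 10/23 + 13/23 → 1
L = 3/23 + 4/23 + 16/69 + 7/23 + 10/23 + 13/23 + 1 = 196/69 ≈ 2.841 bits/symbol.

2.841 bits/symbol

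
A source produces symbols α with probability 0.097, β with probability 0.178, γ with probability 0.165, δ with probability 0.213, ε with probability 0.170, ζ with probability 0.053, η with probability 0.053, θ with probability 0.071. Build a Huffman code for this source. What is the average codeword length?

Repeatedly combine the two least-probable nodes; the expected code length is the sum of the merged weights.
merge 53/1000 + 53/1000 → 53/500
merge 71/1000 + 97/1000 → 21/125
merge 53/500 + 33/200 → 271/1000
merge 21/125 + 17/100 → 169/500
merge 89/500 + 213/1000 → 391/1000
merge 271/1000 + 169/500 → 609/1000
merge 391/1000 + 609/1000 → 1
L = 53/500 + 21/125 + 271/1000 + 169/500 + 391/1000 + 609/1000 + 1 = 2883/1000 = 2.883 bits/symbol.

2.883 bits/symbol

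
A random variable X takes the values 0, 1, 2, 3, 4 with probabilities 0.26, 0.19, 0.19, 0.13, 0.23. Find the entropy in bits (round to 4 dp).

H = −Σ pᵢ log₂ pᵢ.
−0.26·log₂(0.26) = 0.5053
−0.19·log₂(0.19) = 0.4552
−0.19·log₂(0.19) = 0.4552
−0.13·log₂(0.13) = 0.3826
−0.23·log₂(0.23) = 0.4877
Sum ≈ 2.2861 → 2.2861 bits.

2.2861 bits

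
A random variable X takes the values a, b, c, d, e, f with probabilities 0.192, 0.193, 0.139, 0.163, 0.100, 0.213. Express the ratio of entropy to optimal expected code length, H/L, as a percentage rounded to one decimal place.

Entropy H = −Σ p log₂ p ≈ 2.5449 bits.
Huffman merges: 1/10+139/1000→239/1000; 163/1000+24/125→71/200; 193/1000+213/1000→203/500; 239/1000+71/200→297/500; 203/500+297/500→1. L = 1297/500 ≈ 2.5940.
Efficiency = H/L = 2.5449/2.5940 = 98.1%.

98.1%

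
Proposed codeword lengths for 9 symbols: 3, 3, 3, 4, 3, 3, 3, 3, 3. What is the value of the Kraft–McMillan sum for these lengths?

With common denominator 2^4 = 16: Σ 2^(−ℓᵢ) = 2/16 + 2/16 + 2/16 + 1/16 + 2/16 + 2/16 + 2/16 + 2/16 + 2/16 = 17/16 = 1.0625.

1.0625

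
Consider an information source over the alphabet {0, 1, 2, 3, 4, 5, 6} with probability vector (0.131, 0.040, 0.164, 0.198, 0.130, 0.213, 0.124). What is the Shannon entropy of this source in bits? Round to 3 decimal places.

2.692 bits

H = −Σ pᵢ log₂ pᵢ.
−0.131·log₂(0.131) = 0.3841
−0.040·log₂(0.040) = 0.1858
−0.164·log₂(0.164) = 0.4278
−0.198·log₂(0.198) = 0.4626
−0.130·log₂(0.130) = 0.3826
−0.213·log₂(0.213) = 0.4752
−0.124·log₂(0.124) = 0.3734
Sum ≈ 2.6916 → 2.692 bits.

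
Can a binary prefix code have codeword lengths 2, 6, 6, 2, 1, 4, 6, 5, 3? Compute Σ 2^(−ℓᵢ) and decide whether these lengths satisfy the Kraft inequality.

With common denominator 2^6 = 64: Σ 2^(−ℓᵢ) = 16/64 + 1/64 + 1/64 + 16/64 + 32/64 + 4/64 + 1/64 + 2/64 + 8/64 = 81/64 = 1.265625.
Kraft's inequality requires Σ ≤ 1; here Σ = 1.265625 > 1, so no such prefix code exists.

1.265625; no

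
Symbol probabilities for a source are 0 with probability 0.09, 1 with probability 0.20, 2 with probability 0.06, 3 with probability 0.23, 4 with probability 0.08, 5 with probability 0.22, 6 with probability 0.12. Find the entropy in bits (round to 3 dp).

H = −Σ pᵢ log₂ pᵢ.
−0.09·log₂(0.09) = 0.3127
−0.20·log₂(0.20) = 0.4644
−0.06·log₂(0.06) = 0.2435
−0.23·log₂(0.23) = 0.4877
−0.08·log₂(0.08) = 0.2915
−0.22·log₂(0.22) = 0.4806
−0.12·log₂(0.12) = 0.3671
Sum ≈ 2.6474 → 2.647 bits.

2.647 bits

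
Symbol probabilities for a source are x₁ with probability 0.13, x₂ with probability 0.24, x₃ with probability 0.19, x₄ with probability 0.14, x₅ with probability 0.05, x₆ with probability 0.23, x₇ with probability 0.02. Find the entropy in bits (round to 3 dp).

2.546 bits

H = −Σ pᵢ log₂ pᵢ.
−0.13·log₂(0.13) = 0.3826
−0.24·log₂(0.24) = 0.4941
−0.19·log₂(0.19) = 0.4552
−0.14·log₂(0.14) = 0.3971
−0.05·log₂(0.05) = 0.2161
−0.23·log₂(0.23) = 0.4877
−0.02·log₂(0.02) = 0.1129
Sum ≈ 2.5458 → 2.546 bits.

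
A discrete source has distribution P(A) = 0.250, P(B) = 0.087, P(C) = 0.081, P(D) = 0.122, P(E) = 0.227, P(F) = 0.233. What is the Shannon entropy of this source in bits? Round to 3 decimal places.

H = −Σ pᵢ log₂ pᵢ.
−0.250·log₂(0.250) = 0.5000
−0.087·log₂(0.087) = 0.3065
−0.081·log₂(0.081) = 0.2937
−0.122·log₂(0.122) = 0.3703
−0.227·log₂(0.227) = 0.4856
−0.233·log₂(0.233) = 0.4897
Sum ≈ 2.4457 → 2.446 bits.

2.446 bits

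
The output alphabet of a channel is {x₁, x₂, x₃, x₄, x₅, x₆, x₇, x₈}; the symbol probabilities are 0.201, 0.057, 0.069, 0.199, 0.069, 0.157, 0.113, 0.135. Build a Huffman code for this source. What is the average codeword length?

2.908 bits/symbol

Repeatedly combine the two least-probable nodes; the expected code length is the sum of the merged weights.
merge 57/1000 + 69/1000 → 63/500
merge 69/1000 + 113/1000 → 91/500
merge 63/500 + 27/200 → 261/1000
merge 157/1000 + 91/500 → 339/1000
merge 199/1000 + 201/1000 → 2/5
merge 261/1000 + 339/1000 → 3/5
merge 2/5 + 3/5 → 1
L = 63/500 + 91/500 + 261/1000 + 339/1000 + 2/5 + 3/5 + 1 = 727/250 = 2.908 bits/symbol.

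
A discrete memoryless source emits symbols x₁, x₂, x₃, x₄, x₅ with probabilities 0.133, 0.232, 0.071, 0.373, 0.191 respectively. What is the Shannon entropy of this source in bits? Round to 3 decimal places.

2.134 bits

H = −Σ pᵢ log₂ pᵢ.
−0.133·log₂(0.133) = 0.3871
−0.232·log₂(0.232) = 0.4890
−0.071·log₂(0.071) = 0.2709
−0.373·log₂(0.373) = 0.5307
−0.191·log₂(0.191) = 0.4562
Sum ≈ 2.1339 → 2.134 bits.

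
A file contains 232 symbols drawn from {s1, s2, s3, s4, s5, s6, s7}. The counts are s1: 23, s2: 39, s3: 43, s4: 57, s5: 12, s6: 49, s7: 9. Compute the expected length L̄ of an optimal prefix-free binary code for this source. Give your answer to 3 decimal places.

2.634 bits/symbol

Probabilities are the counts divided by 232.
Repeatedly combine the two least-probable nodes; the expected code length is the sum of the merged weights.
merge 9/232 + 3/58 → 21/232
merge 21/232 + 23/232 → 11/58
merge 39/232 + 43/232 → 41/116
merge 11/58 + 49/232 → 93/232
merge 57/232 + 41/116 → 139/232
merge 93/232 + 139/232 → 1
L = 21/232 + 11/58 + 41/116 + 93/232 + 139/232 + 1 = 611/232 ≈ 2.634 bits/symbol.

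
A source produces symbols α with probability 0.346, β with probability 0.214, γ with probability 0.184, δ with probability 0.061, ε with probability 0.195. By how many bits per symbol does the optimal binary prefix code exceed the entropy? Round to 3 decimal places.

Entropy H = −Σ p log₂ p ≈ 2.1612 bits.
Huffman merges: 61/1000+23/125→49/200; 39/200+107/500→409/1000; 49/200+173/500→591/1000; 409/1000+591/1000→1. L = 449/200 ≈ 2.2450.
L − H = 2.2450 − 2.1612 = 0.084 bits.

0.084 bits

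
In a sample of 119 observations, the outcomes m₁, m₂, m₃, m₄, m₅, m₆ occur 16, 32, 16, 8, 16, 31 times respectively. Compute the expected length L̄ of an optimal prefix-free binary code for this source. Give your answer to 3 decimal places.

Probabilities are the counts divided by 119.
Repeatedly combine the two least-probable nodes; the expected code length is the sum of the merged weights.
merge 8/119 + 16/119 → 24/119
merge 16/119 + 16/119 → 32/119
merge 24/119 + 31/119 → 55/119
merge 32/119 + 32/119 → 64/119
merge 55/119 + 64/119 → 1
L = 24/119 + 32/119 + 55/119 + 64/119 + 1 = 42/17 ≈ 2.471 bits/symbol.

2.471 bits/symbol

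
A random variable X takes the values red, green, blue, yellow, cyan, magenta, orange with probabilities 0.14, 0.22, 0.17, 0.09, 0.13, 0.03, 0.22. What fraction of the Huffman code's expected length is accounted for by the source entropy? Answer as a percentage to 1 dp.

98.5%

Entropy H = −Σ p log₂ p ≈ 2.6399 bits.
Huffman merges: 3/100+9/100→3/25; 3/25+13/100→1/4; 7/50+17/100→31/100; 11/50+11/50→11/25; 1/4+31/100→14/25; 11/25+14/25→1. L = 67/25 ≈ 2.6800.
Efficiency = H/L = 2.6399/2.6800 = 98.5%.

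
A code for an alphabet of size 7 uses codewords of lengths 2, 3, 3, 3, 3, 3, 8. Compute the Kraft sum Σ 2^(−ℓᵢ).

0.87890625

With common denominator 2^8 = 256: Σ 2^(−ℓᵢ) = 64/256 + 32/256 + 32/256 + 32/256 + 32/256 + 32/256 + 1/256 = 225/256 = 0.87890625.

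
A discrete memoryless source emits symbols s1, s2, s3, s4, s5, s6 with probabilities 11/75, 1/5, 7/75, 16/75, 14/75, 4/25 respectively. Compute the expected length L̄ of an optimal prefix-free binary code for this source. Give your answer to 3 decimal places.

Repeatedly combine the two least-probable nodes; the expected code length is the sum of the merged weights.
merge 7/75 + 11/75 → 6/25
merge 4/25 + 14/75 → 26/75
merge 1/5 + 16/75 → 31/75
merge 6/25 + 26/75 → 44/75
merge 31/75 + 44/75 → 1
L = 6/25 + 26/75 + 31/75 + 44/75 + 1 = 194/75 ≈ 2.587 bits/symbol.

2.587 bits/symbol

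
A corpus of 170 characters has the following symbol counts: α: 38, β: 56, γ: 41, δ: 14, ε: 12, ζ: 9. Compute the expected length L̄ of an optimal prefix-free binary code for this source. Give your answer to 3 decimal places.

Probabilities are the counts divided by 170.
Repeatedly combine the two least-probable nodes; the expected code length is the sum of the merged weights.
merge 9/170 + 6/85 → 21/170
merge 7/85 + 21/170 → 7/34
merge 7/34 + 19/85 → 73/170
merge 41/170 + 28/85 → 97/170
merge 73/170 + 97/170 → 1
L = 21/170 + 7/34 + 73/170 + 97/170 + 1 = 198/85 ≈ 2.329 bits/symbol.

2.329 bits/symbol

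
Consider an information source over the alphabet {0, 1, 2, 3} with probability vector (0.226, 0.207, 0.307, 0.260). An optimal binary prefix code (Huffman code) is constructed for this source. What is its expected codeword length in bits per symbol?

2 bits/symbol

Repeatedly combine the two least-probable nodes; the expected code length is the sum of the merged weights.
merge 207/1000 + 113/500 → 433/1000
merge 13/50 + 307/1000 → 567/1000
merge 433/1000 + 567/1000 → 1
L = 433/1000 + 567/1000 + 1 = 2 bits/symbol.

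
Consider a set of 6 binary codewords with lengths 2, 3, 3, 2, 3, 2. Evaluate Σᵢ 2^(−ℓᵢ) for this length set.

1.125

With common denominator 2^3 = 8: Σ 2^(−ℓᵢ) = 2/8 + 1/8 + 1/8 + 2/8 + 1/8 + 2/8 = 9/8 = 1.125.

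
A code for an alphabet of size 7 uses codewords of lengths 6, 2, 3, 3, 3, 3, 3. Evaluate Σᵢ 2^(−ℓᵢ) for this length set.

With common denominator 2^6 = 64: Σ 2^(−ℓᵢ) = 1/64 + 16/64 + 8/64 + 8/64 + 8/64 + 8/64 + 8/64 = 57/64 = 0.890625.

0.890625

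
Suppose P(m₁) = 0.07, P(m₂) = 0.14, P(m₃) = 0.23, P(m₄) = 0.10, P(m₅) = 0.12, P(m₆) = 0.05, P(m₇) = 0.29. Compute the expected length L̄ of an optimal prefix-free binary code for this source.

Repeatedly combine the two least-probable nodes; the expected code length is the sum of the merged weights.
merge 1/20 + 7/100 → 3/25
merge 1/10 + 3/25 → 11/50
merge 3/25 + 7/50 → 13/50
merge 11/50 + 23/100 → 9/20
merge 13/50 + 29/100 → 11/20
merge 9/20 + 11/20 → 1
L = 3/25 + 11/50 + 13/50 + 9/20 + 11/20 + 1 = 13/5 = 2.6 bits/symbol.

2.6 bits/symbol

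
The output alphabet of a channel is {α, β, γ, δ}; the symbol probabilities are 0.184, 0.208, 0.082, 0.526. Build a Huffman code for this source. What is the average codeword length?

Repeatedly combine the two least-probable nodes; the expected code length is the sum of the merged weights.
merge 41/500 + 23/125 → 133/500
merge 26/125 + 133/500 → 237/500
merge 237/500 + 263/500 → 1
L = 133/500 + 237/500 + 1 = 87/50 = 1.74 bits/symbol.

1.74 bits/symbol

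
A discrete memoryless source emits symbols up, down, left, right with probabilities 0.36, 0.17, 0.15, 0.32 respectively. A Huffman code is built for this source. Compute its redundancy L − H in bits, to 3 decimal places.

0.058 bits

Entropy H = −Σ p log₂ p ≈ 1.9018 bits.
Huffman merges: 3/20+17/100→8/25; 8/25+8/25→16/25; 9/25+16/25→1. L = 49/25 ≈ 1.9600.
L − H = 1.9600 − 1.9018 = 0.058 bits.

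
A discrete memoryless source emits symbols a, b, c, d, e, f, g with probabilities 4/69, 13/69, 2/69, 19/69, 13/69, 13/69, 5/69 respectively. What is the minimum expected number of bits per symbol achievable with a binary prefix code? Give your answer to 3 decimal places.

2.594 bits/symbol

Repeatedly combine the two least-probable nodes; the expected code length is the sum of the merged weights.
merge 2/69 + 4/69 → 2/23
merge 5/69 + 2/23 → 11/69
merge 11/69 + 13/69 → 8/23
merge 13/69 + 13/69 → 26/69
merge 19/69 + 8/23 → 43/69
merge 26/69 + 43/69 → 1
L = 2/23 + 11/69 + 8/23 + 26/69 + 43/69 + 1 = 179/69 ≈ 2.594 bits/symbol.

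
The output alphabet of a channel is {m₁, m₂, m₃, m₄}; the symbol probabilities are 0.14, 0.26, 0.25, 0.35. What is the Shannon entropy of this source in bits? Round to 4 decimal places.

1.9325 bits

H = −Σ pᵢ log₂ pᵢ.
−0.14·log₂(0.14) = 0.3971
−0.26·log₂(0.26) = 0.5053
−0.25·log₂(0.25) = 0.5000
−0.35·log₂(0.35) = 0.5301
Sum ≈ 1.9325 → 1.9325 bits.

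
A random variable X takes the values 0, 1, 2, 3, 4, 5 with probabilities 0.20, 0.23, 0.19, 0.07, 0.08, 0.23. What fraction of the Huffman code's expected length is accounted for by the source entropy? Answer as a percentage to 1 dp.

98.6%

Entropy H = −Σ p log₂ p ≈ 2.4550 bits.
Huffman merges: 7/100+2/25→3/20; 3/20+19/100→17/50; 1/5+23/100→43/100; 23/100+17/50→57/100; 43/100+57/100→1. L = 249/100 ≈ 2.4900.
Efficiency = H/L = 2.4550/2.4900 = 98.6%.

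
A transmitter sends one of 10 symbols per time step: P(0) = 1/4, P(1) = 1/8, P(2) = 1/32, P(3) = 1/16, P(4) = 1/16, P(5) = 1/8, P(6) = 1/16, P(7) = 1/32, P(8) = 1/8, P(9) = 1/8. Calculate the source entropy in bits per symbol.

3.0625 bits

Each probability is a power of 1/2, so log₂(1/p) is an integer.
H = Σ p·log₂(1/p) = 1/4·2 + 1/8·3 + 1/32·5 + 1/16·4 + 1/16·4 + 1/8·3 + 1/16·4 + 1/32·5 + 1/8·3 + 1/8·3 = 3.0625 bits.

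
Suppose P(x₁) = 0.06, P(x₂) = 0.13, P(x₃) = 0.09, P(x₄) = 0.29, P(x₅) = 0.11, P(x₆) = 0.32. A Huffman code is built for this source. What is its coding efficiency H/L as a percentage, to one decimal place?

97.6%

Entropy H = −Σ p log₂ p ≈ 2.3331 bits.
Huffman merges: 3/50+9/100→3/20; 11/100+13/100→6/25; 3/20+6/25→39/100; 29/100+8/25→61/100; 39/100+61/100→1. L = 239/100 ≈ 2.3900.
Efficiency = H/L = 2.3331/2.3900 = 97.6%.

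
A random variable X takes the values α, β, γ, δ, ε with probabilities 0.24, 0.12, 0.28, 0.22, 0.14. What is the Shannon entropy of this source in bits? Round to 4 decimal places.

H = −Σ pᵢ log₂ pᵢ.
−0.24·log₂(0.24) = 0.4941
−0.12·log₂(0.12) = 0.3671
−0.28·log₂(0.28) = 0.5142
−0.22·log₂(0.22) = 0.4806
−0.14·log₂(0.14) = 0.3971
Sum ≈ 2.2531 → 2.2531 bits.

2.2531 bits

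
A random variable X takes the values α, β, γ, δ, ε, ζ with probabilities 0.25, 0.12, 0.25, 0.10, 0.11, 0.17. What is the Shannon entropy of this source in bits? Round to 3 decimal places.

H = −Σ pᵢ log₂ pᵢ.
−0.25·log₂(0.25) = 0.5000
−0.12·log₂(0.12) = 0.3671
−0.25·log₂(0.25) = 0.5000
−0.10·log₂(0.10) = 0.3322
−0.11·log₂(0.11) = 0.3503
−0.17·log₂(0.17) = 0.4346
Sum ≈ 2.4841 → 2.484 bits.

2.484 bits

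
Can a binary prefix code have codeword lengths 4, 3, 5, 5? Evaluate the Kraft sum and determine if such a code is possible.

With common denominator 2^5 = 32: Σ 2^(−ℓᵢ) = 2/32 + 4/32 + 1/32 + 1/32 = 8/32 = 0.25.
Kraft's inequality requires Σ ≤ 1; here Σ = 0.25 ≤ 1, so such a prefix code exists.

0.25; yes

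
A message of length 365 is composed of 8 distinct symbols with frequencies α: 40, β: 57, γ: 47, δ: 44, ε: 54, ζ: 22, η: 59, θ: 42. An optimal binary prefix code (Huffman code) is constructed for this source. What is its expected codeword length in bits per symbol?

Probabilities are the counts divided by 365.
Repeatedly combine the two least-probable nodes; the expected code length is the sum of the merged weights.
merge 22/365 + 8/73 → 62/365
merge 42/365 + 44/365 → 86/365
merge 47/365 + 54/365 → 101/365
merge 57/365 + 59/365 → 116/365
merge 62/365 + 86/365 → 148/365
merge 101/365 + 116/365 → 217/365
merge 148/365 + 217/365 → 1
L = 62/365 + 86/365 + 101/365 + 116/365 + 148/365 + 217/365 + 1 = 3 bits/symbol.

3 bits/symbol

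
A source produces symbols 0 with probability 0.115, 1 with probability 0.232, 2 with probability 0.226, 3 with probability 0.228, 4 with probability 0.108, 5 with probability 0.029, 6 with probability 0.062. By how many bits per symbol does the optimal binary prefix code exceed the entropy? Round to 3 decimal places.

Entropy H = −Σ p log₂ p ≈ 2.5627 bits.
Huffman merges: 29/1000+31/500→91/1000; 91/1000+27/250→199/1000; 23/200+199/1000→157/500; 113/500+57/250→227/500; 29/125+157/500→273/500; 227/500+273/500→1. L = 651/250 ≈ 2.6040.
L − H = 2.6040 − 2.5627 = 0.041 bits.

0.041 bits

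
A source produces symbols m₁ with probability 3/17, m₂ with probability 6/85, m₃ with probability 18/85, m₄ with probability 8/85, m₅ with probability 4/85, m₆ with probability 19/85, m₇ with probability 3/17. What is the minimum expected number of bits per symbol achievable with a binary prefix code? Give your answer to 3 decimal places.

2.682 bits/symbol

Repeatedly combine the two least-probable nodes; the expected code length is the sum of the merged weights.
merge 4/85 + 6/85 → 2/17
merge 8/85 + 2/17 → 18/85
merge 3/17 + 3/17 → 6/17
merge 18/85 + 18/85 → 36/85
merge 19/85 + 6/17 → 49/85
merge 36/85 + 49/85 → 1
L = 2/17 + 18/85 + 6/17 + 36/85 + 49/85 + 1 = 228/85 ≈ 2.682 bits/symbol.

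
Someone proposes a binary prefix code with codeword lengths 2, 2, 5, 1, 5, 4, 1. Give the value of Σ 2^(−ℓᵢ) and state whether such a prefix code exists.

1.625; no

With common denominator 2^5 = 32: Σ 2^(−ℓᵢ) = 8/32 + 8/32 + 1/32 + 16/32 + 1/32 + 2/32 + 16/32 = 52/32 = 1.625.
Kraft's inequality requires Σ ≤ 1; here Σ = 1.625 > 1, so no such prefix code exists.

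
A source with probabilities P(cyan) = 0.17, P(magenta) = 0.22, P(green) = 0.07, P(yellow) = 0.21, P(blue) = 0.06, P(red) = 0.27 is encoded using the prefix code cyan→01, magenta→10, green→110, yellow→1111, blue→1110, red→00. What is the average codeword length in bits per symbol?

2.61 bits/symbol

L̄ = Σ pᵢ·ℓᵢ = 0.17·2 + 0.22·2 + 0.07·3 + 0.21·4 + 0.06·4 + 0.27·2 = 2.61 bits/symbol.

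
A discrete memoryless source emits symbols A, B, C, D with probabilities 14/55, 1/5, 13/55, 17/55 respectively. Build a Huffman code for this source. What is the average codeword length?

Repeatedly combine the two least-probable nodes; the expected code length is the sum of the merged weights.
merge 1/5 + 13/55 → 24/55
merge 14/55 + 17/55 → 31/55
merge 24/55 + 31/55 → 1
L = 24/55 + 31/55 + 1 = 2 bits/symbol.

2 bits/symbol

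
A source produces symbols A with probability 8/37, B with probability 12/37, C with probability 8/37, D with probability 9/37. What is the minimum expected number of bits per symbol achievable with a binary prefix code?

2 bits/symbol

Repeatedly combine the two least-probable nodes; the expected code length is the sum of the merged weights.
merge 8/37 + 8/37 → 16/37
merge 9/37 + 12/37 → 21/37
merge 16/37 + 21/37 → 1
L = 16/37 + 21/37 + 1 = 2 bits/symbol.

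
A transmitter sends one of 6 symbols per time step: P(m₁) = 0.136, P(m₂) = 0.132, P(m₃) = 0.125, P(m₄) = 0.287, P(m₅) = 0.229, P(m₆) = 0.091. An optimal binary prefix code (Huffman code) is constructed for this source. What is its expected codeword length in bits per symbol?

2.484 bits/symbol

Repeatedly combine the two least-probable nodes; the expected code length is the sum of the merged weights.
merge 91/1000 + 1/8 → 27/125
merge 33/250 + 17/125 → 67/250
merge 27/125 + 229/1000 → 89/200
merge 67/250 + 287/1000 → 111/200
merge 89/200 + 111/200 → 1
L = 27/125 + 67/250 + 89/200 + 111/200 + 1 = 621/250 = 2.484 bits/symbol.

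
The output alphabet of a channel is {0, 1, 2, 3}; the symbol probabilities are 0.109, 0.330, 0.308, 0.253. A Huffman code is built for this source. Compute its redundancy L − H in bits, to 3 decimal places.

0.099 bits

Entropy H = −Σ p log₂ p ≈ 1.9013 bits.
Huffman merges: 109/1000+253/1000→181/500; 77/250+33/100→319/500; 181/500+319/500→1. L = 2 ≈ 2.0000.
L − H = 2.0000 − 1.9013 = 0.099 bits.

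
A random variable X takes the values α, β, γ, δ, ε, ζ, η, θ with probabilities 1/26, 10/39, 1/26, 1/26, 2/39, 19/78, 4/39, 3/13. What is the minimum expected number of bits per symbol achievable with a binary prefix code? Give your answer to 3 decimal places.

Repeatedly combine the two least-probable nodes; the expected code length is the sum of the merged weights.
merge 1/26 + 1/26 → 1/13
merge 1/26 + 2/39 → 7/78
merge 1/13 + 7/78 → 1/6
merge 4/39 + 1/6 → 7/26
merge 3/13 + 19/78 → 37/78
merge 10/39 + 7/26 → 41/78
merge 37/78 + 41/78 → 1
L = 1/13 + 7/78 + 1/6 + 7/26 + 37/78 + 41/78 + 1 = 203/78 ≈ 2.603 bits/symbol.

2.603 bits/symbol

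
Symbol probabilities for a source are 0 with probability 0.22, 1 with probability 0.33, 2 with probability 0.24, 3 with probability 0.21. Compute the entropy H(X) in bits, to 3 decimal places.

1.975 bits

H = −Σ pᵢ log₂ pᵢ.
−0.22·log₂(0.22) = 0.4806
−0.33·log₂(0.33) = 0.5278
−0.24·log₂(0.24) = 0.4941
−0.21·log₂(0.21) = 0.4728
Sum ≈ 1.9754 → 1.975 bits.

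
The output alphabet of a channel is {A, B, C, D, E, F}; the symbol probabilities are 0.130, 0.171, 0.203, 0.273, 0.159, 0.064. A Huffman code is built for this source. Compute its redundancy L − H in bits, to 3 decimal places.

0.052 bits

Entropy H = −Σ p log₂ p ≈ 2.4723 bits.
Huffman merges: 8/125+13/100→97/500; 159/1000+171/1000→33/100; 97/500+203/1000→397/1000; 273/1000+33/100→603/1000; 397/1000+603/1000→1. L = 631/250 ≈ 2.5240.
L − H = 2.5240 − 2.4723 = 0.052 bits.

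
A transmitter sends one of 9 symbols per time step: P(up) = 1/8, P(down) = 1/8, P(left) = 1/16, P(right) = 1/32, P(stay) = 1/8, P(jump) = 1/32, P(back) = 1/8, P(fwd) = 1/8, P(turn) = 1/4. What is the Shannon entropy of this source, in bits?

Each probability is a power of 1/2, so log₂(1/p) is an integer.
H = Σ p·log₂(1/p) = 1/8·3 + 1/8·3 + 1/16·4 + 1/32·5 + 1/8·3 + 1/32·5 + 1/8·3 + 1/8·3 + 1/4·2 = 2.9375 bits.

2.9375 bits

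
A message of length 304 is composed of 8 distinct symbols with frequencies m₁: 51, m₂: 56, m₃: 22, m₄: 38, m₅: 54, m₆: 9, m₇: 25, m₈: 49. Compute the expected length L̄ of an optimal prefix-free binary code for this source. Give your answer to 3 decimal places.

Probabilities are the counts divided by 304.
Repeatedly combine the two least-probable nodes; the expected code length is the sum of the merged weights.
merge 9/304 + 11/152 → 31/304
merge 25/304 + 31/304 → 7/38
merge 1/8 + 49/304 → 87/304
merge 51/304 + 27/152 → 105/304
merge 7/38 + 7/38 → 7/19
merge 87/304 + 105/304 → 12/19
merge 7/19 + 12/19 → 1
L = 31/304 + 7/38 + 87/304 + 105/304 + 7/19 + 12/19 + 1 = 887/304 ≈ 2.918 bits/symbol.

2.918 bits/symbol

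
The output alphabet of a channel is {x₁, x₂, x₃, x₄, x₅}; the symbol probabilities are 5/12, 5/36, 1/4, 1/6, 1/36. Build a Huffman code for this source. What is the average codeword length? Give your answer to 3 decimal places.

2.083 bits/symbol

Repeatedly combine the two least-probable nodes; the expected code length is the sum of the merged weights.
merge 1/36 + 5/36 → 1/6
merge 1/6 + 1/6 → 1/3
merge 1/4 + 1/3 → 7/12
merge 5/12 + 7/12 → 1
L = 1/6 + 1/3 + 7/12 + 1 = 25/12 ≈ 2.083 bits/symbol.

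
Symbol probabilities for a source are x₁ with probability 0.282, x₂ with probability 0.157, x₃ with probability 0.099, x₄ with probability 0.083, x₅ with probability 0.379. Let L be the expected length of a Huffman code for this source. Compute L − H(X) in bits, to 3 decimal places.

0.049 bits

Entropy H = −Σ p log₂ p ≈ 2.0932 bits.
Huffman merges: 83/1000+99/1000→91/500; 157/1000+91/500→339/1000; 141/500+339/1000→621/1000; 379/1000+621/1000→1. L = 1071/500 ≈ 2.1420.
L − H = 2.1420 − 2.0932 = 0.049 bits.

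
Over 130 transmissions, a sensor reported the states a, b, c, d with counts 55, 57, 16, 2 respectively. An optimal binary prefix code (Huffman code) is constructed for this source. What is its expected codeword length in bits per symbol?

1.7 bits/symbol

Probabilities are the counts divided by 130.
Repeatedly combine the two least-probable nodes; the expected code length is the sum of the merged weights.
merge 1/65 + 8/65 → 9/65
merge 9/65 + 11/26 → 73/130
merge 57/130 + 73/130 → 1
L = 9/65 + 73/130 + 1 = 17/10 = 1.7 bits/symbol.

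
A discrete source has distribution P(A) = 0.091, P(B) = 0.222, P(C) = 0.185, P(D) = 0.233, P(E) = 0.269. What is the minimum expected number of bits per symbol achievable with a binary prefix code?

2.276 bits/symbol

Repeatedly combine the two least-probable nodes; the expected code length is the sum of the merged weights.
merge 91/1000 + 37/200 → 69/250
merge 111/500 + 233/1000 → 91/200
merge 269/1000 + 69/250 → 109/200
merge 91/200 + 109/200 → 1
L = 69/250 + 91/200 + 109/200 + 1 = 569/250 = 2.276 bits/symbol.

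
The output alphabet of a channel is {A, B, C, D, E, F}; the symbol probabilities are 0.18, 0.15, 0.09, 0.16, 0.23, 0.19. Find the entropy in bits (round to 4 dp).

2.5344 bits

H = −Σ pᵢ log₂ pᵢ.
−0.18·log₂(0.18) = 0.4453
−0.15·log₂(0.15) = 0.4105
−0.09·log₂(0.09) = 0.3127
−0.16·log₂(0.16) = 0.4230
−0.23·log₂(0.23) = 0.4877
−0.19·log₂(0.19) = 0.4552
Sum ≈ 2.5344 → 2.5344 bits.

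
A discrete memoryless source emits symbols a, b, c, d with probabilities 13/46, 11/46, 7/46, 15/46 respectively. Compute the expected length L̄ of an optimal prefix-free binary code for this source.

2 bits/symbol

Repeatedly combine the two least-probable nodes; the expected code length is the sum of the merged weights.
merge 7/46 + 11/46 → 9/23
merge 13/46 + 15/46 → 14/23
merge 9/23 + 14/23 → 1
L = 9/23 + 14/23 + 1 = 2 bits/symbol.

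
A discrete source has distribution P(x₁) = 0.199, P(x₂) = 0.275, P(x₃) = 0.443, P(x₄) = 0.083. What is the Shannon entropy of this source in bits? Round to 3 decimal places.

H = −Σ pᵢ log₂ pᵢ.
−0.199·log₂(0.199) = 0.4635
−0.275·log₂(0.275) = 0.5122
−0.443·log₂(0.443) = 0.5204
−0.083·log₂(0.083) = 0.2980
Sum ≈ 1.7941 → 1.794 bits.

1.794 bits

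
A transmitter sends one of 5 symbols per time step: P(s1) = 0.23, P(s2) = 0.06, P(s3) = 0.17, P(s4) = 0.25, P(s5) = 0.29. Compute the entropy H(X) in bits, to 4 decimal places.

H = −Σ pᵢ log₂ pᵢ.
−0.23·log₂(0.23) = 0.4877
−0.06·log₂(0.06) = 0.2435
−0.17·log₂(0.17) = 0.4346
−0.25·log₂(0.25) = 0.5000
−0.29·log₂(0.29) = 0.5179
Sum ≈ 2.1837 → 2.1837 bits.

2.1837 bits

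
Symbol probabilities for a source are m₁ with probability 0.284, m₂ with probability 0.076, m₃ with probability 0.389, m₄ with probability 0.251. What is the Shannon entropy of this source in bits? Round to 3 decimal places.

H = −Σ pᵢ log₂ pᵢ.
−0.284·log₂(0.284) = 0.5158
−0.076·log₂(0.076) = 0.2826
−0.389·log₂(0.389) = 0.5299
−0.251·log₂(0.251) = 0.5006
Sum ≈ 1.8287 → 1.829 bits.

1.829 bits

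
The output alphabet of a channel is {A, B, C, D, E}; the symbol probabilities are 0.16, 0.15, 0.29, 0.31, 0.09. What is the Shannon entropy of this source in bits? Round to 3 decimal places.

2.188 bits

H = −Σ pᵢ log₂ pᵢ.
−0.16·log₂(0.16) = 0.4230
−0.15·log₂(0.15) = 0.4105
−0.29·log₂(0.29) = 0.5179
−0.31·log₂(0.31) = 0.5238
−0.09·log₂(0.09) = 0.3127
Sum ≈ 2.1879 → 2.188 bits.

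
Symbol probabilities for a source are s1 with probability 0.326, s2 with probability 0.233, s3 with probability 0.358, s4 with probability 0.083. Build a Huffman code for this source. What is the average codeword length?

1.958 bits/symbol

Repeatedly combine the two least-probable nodes; the expected code length is the sum of the merged weights.
merge 83/1000 + 233/1000 → 79/250
merge 79/250 + 163/500 → 321/500
merge 179/500 + 321/500 → 1
L = 79/250 + 321/500 + 1 = 979/500 = 1.958 bits/symbol.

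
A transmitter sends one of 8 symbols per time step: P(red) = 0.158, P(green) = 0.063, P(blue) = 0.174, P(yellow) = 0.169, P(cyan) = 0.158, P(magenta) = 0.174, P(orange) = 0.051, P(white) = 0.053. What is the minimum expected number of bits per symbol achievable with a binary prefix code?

2.923 bits/symbol

Repeatedly combine the two least-probable nodes; the expected code length is the sum of the merged weights.
merge 51/1000 + 53/1000 → 13/125
merge 63/1000 + 13/125 → 167/1000
merge 79/500 + 79/500 → 79/250
merge 167/1000 + 169/1000 → 42/125
merge 87/500 + 87/500 → 87/250
merge 79/250 + 42/125 → 163/250
merge 87/250 + 163/250 → 1
L = 13/125 + 167/1000 + 79/250 + 42/125 + 87/250 + 163/250 + 1 = 2923/1000 = 2.923 bits/symbol.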